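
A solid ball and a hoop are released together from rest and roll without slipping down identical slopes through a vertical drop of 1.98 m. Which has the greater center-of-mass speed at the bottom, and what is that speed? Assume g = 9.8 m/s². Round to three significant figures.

For rolling without slipping, Mgh = ½(1+k)Mv² where k = I/(MR²), so v = √(2gh/(1+k)).
Solid ball: k = 0.4, giving v = √(2×9.8×1.98/1.4) = 5.265 m/s.
Hoop: k = 1, giving v = √(2×9.8×1.98/2) = 4.405 m/s.
The smaller k wins: the solid ball, at ≈ 5.26 m/s.

the solid ball, at v ≈ 5.26 m/s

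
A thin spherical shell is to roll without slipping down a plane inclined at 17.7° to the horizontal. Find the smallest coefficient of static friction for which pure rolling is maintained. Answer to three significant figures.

With I = (2/3)MR², the ratio k = I/(MR²) is 2/3.
Along the incline Mg sinθ − f = Ma, and torque about the center fR = Iα = kMR²(a/R) gives f = kMa.
These give a = g sinθ/(1+k) and the required friction f = kMg sinθ/(1+k).
The normal force is N = Mg cosθ, so μ_min = f/N = k tanθ/(1+k).
μ_min = (2/3) × tan17.7° / 1.667 ≈ 0.128.

μ_min ≈ 0.128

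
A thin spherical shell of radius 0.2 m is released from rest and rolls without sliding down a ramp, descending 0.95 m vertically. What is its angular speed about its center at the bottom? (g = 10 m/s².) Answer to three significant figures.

Here I = (2/3)MR², so the shape factor k = I/(MR²) = 2/3.
The rolling condition ω = v/R makes the rotational term ½I(v/R)² = ½kMv², so KE_total = ½(1+k)Mv² = (5/6)Mv².
Energy conservation Mgh = ½(1+k)Mv² gives v = √(2gh/(1+k)) = √(2 × 10 × 0.95 / 1.667) = 3.376 m/s.
The angular speed follows from ω = v/R = 3.376/0.2 ≈ 16.9 rad/s.

ω ≈ 16.9 rad/s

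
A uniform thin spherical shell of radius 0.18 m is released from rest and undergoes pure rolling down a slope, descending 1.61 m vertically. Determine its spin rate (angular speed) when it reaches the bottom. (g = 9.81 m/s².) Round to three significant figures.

ω ≈ 24.2 rad/s

With I = (2/3)MR², the ratio k = I/(MR²) is 2/3.
Pure rolling means v = ωR; then KE = ½Mv² + ½I(v/R)² = ½(1+k)Mv² = (5/6)Mv².
Energy conservation Mgh = ½(1+k)Mv² gives v = √(2gh/(1+k)) = √(2 × 9.81 × 1.61 / 1.667) = 4.353 m/s.
Then ω = v/R = 4.353 / 0.18 ≈ 24.2 rad/s.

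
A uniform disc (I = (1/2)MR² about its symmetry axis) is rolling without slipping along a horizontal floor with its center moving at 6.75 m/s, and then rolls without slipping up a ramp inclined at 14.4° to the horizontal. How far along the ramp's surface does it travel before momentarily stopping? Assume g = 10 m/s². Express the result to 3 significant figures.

Here I = (1/2)MR², so the shape factor k = I/(MR²) = 0.5.
Rolling without slipping gives ω = v/R, so the total kinetic energy is ½Mv² + ½Iω² = ½(1+k)Mv² = (3/4)Mv².
Setting this equal to Mgh gives the vertical rise h = (1+k)v₀²/(2g) = 1.5×6.75²/(2×10) = 3.417 m.
Along the incline, d = h/sinθ = 3.417/sin14.4° ≈ 13.7 m.

d ≈ 13.7 m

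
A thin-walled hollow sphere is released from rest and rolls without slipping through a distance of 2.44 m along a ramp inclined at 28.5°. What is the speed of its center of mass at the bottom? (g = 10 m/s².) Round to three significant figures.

With I = (2/3)MR², the ratio k = I/(MR²) is 2/3.
Since it rolls without slipping, ω = v/R and KE = ½Mv² + ½Iω² = ½(1+k)Mv² = (5/6)Mv².
The vertical drop is h = L sinθ = 2.44 × sin28.5° = 1.164 m.
Setting Mgh = (5/6)Mv² gives v = √(2gh/(1+k)) = √(2·10·1.164/1.667) ≈ 3.74 m/s.

v ≈ 3.74 m/s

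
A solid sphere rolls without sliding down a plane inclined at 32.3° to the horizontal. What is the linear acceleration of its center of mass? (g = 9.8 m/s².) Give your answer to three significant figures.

a ≈ 3.74 m/s²

Here I = (2/5)MR², so the shape factor k = I/(MR²) = 0.4.
Along the incline Mg sinθ − f = Ma, and torque about the center fR = Iα = kMR²(a/R) gives f = kMa.
Eliminating f: Mg sinθ = (1+k)Ma, so a = g sinθ/(1+k) = 9.8 × sin32.3° / 1.4 ≈ 3.74 m/s².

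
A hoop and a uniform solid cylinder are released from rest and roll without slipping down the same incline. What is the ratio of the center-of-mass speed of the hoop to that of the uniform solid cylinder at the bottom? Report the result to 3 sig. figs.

v_ratio ≈ 0.866

Each satisfies Mgh = ½(1+k)Mv² with k = I/(MR²), so v ∝ 1/√(1+k).
For the hoop k = 1; for the uniform solid cylinder k = 0.5.
v₁/v₂ = √((1+k₂)/(1+k₁)) = √(1.5/2) ≈ 0.866.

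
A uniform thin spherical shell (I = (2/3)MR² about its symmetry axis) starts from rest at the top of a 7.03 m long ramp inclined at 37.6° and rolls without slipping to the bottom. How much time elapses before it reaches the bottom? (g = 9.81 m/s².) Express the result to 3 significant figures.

t ≈ 1.98 s

The moment of inertia is (2/3)MR², giving k ≡ I/(MR²) = 2/3.
Translational: Mg sinθ − f = Ma. Rotational about the CM: fR = Iα = kMRa, so f = kMa.
Hence a = g sinθ/(1+k) = 9.81×sin37.6°/1.667 = 3.591 m/s².
Starting from rest, L = ½at², so t = √(2L/a) = √(2×7.03/3.591) ≈ 1.98 s.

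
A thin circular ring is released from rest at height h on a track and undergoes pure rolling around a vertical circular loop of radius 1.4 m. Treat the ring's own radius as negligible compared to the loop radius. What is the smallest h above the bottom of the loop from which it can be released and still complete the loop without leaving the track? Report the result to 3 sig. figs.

For this body I = MR², i.e. k = I/(MR²) = 1.
At the top of the loop, the minimum-contact condition is Mg = Mv_top²/r, so v_top² = gr.
With ω = v/R, the kinetic energy at speed v is ½(1+k)Mv² = Mv².
Energy conservation from release (height h) to the top (height 2r): Mgh = Mg(2r) + M·gr.
Thus h_min = 2r + (1+k)r/2 = r(2 + 2/2) = 1.4 × 3 ≈ 4.20 m.

h_min ≈ 4.20 m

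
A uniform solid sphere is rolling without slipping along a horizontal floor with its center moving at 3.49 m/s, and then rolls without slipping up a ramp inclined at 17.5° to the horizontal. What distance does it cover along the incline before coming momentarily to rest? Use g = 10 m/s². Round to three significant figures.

d ≈ 2.84 m

With I = (2/5)MR², the ratio k = I/(MR²) is 0.4.
Since it rolls without slipping, ω = v/R and KE = ½Mv² + ½Iω² = ½(1+k)Mv² = (7/10)Mv².
Setting this equal to Mgh gives the vertical rise h = (1+k)v₀²/(2g) = 1.4×3.49²/(2×10) = 0.8526 m.
Along the incline, d = h/sinθ = 0.8526/sin17.5° ≈ 2.84 m.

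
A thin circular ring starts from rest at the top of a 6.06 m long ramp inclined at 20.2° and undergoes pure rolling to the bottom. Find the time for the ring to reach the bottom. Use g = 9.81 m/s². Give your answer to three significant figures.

Here I = MR², so the shape factor k = I/(MR²) = 1.
Translational: Mg sinθ − f = Ma. Rotational about the CM: fR = Iα = kMRa, so f = kMa.
Hence a = g sinθ/(1+k) = 9.81×sin20.2°/2 = 1.694 m/s².
Starting from rest, L = ½at², so t = √(2L/a) = √(2×6.06/1.694) ≈ 2.68 s.

t ≈ 2.68 s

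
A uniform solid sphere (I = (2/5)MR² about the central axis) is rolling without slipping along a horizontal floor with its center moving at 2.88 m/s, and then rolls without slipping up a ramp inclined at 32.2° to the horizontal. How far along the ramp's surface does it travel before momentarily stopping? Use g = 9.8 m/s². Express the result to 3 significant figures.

d ≈ 1.11 m

For this body I = (2/5)MR², i.e. k = I/(MR²) = 0.4.
Pure rolling means v = ωR; then KE = ½Mv² + ½I(v/R)² = ½(1+k)Mv² = (7/10)Mv².
Setting this equal to Mgh gives the vertical rise h = (1+k)v₀²/(2g) = 1.4×2.88²/(2×9.8) = 0.5925 m.
Along the incline, d = h/sinθ = 0.5925/sin32.2° ≈ 1.11 m.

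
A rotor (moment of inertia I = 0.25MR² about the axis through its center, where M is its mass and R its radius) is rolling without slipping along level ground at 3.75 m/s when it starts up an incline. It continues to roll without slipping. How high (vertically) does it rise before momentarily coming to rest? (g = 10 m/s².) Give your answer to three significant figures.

h ≈ 0.879 m

For this body I = 0.25MR², i.e. k = I/(MR²) = 0.25.
Pure rolling means v = ωR; then KE = ½Mv² + ½I(v/R)² = ½(1+k)Mv² = (5/8)Mv².
At the top the kinetic energy is zero, so (5/8)Mv₀² = Mgh.
Thus h = (1+k)v₀²/(2g) = 1.25 × 3.75² / (2 × 10) ≈ 0.879 m.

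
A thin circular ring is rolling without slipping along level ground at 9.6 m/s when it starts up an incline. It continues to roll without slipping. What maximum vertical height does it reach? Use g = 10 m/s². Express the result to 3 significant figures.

Here I = MR², so the shape factor k = I/(MR²) = 1.
Rolling without slipping gives ω = v/R, so the total kinetic energy is ½Mv² + ½Iω² = ½(1+k)Mv² = Mv².
At the top the kinetic energy is zero, so Mv₀² = Mgh.
Thus h = (1+k)v₀²/(2g) = 2 × 9.6² / (2 × 10) ≈ 9.22 m.

h ≈ 9.22 m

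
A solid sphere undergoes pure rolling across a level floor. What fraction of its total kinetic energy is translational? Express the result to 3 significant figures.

With I = (2/5)MR², the ratio k = I/(MR²) is 0.4.
With ω = v/R, KE_trans = ½Mv² and KE_rot = ½Iω² = ½kMv², so KE_total = ½(1+k)Mv².
The translational fraction is therefore 1/(1+k) = 1/1.4 ≈ 0.714.

fraction ≈ 0.714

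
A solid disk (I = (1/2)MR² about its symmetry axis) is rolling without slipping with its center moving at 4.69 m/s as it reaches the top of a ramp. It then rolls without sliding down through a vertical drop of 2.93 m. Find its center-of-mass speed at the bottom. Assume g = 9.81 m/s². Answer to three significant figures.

v ≈ 7.77 m/s

For this body I = (1/2)MR², i.e. k = I/(MR²) = 0.5.
Rolling without slipping gives ω = v/R, so the total kinetic energy is ½Mv² + ½Iω² = ½(1+k)Mv² = (3/4)Mv².
Energy conservation: (3/4)Mv₀² + Mgh = (3/4)Mv², so v² = v₀² + 2gh/(1+k).
v = √(4.69² + 2×9.81×2.93/1.5) = √60.32 ≈ 7.77 m/s.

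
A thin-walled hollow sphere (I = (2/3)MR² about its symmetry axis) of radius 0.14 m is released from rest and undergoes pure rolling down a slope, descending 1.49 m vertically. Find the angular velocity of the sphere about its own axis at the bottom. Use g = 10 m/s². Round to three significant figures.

ω ≈ 30.2 rad/s

The moment of inertia is (2/3)MR², giving k ≡ I/(MR²) = 2/3.
Rolling without slipping gives ω = v/R, so the total kinetic energy is ½Mv² + ½Iω² = ½(1+k)Mv² = (5/6)Mv².
Energy conservation Mgh = ½(1+k)Mv² gives v = √(2gh/(1+k)) = √(2 × 10 × 1.49 / 1.667) = 4.228 m/s.
Then ω = v/R = 4.228 / 0.14 ≈ 30.2 rad/s.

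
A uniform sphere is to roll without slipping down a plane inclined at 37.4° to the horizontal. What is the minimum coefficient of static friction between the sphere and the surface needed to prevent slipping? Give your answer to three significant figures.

μ_min ≈ 0.218

Here I = (2/5)MR², so the shape factor k = I/(MR²) = 0.4.
Translational: Mg sinθ − f = Ma. Rotational about the CM: fR = Iα = kMRa, so f = kMa.
These give a = g sinθ/(1+k) and the required friction f = kMg sinθ/(1+k).
With N = Mg cosθ, the no-slip condition f ≤ μN gives μ_min = f/N = k tanθ/(1+k).
μ_min = 0.4 × tan37.4° / 1.4 ≈ 0.218.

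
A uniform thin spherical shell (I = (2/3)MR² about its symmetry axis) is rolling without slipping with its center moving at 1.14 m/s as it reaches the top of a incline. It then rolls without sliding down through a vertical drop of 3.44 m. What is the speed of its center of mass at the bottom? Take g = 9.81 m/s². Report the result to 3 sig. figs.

Here I = (2/3)MR², so the shape factor k = I/(MR²) = 2/3.
The rolling condition ω = v/R makes the rotational term ½I(v/R)² = ½kMv², so KE_total = ½(1+k)Mv² = (5/6)Mv².
Conserving energy between top and bottom: (5/6)Mv² = (5/6)Mv₀² + Mgh, hence v² = v₀² + 2gh/(1+k).
v = √(1.14² + 2×9.81×3.44/1.667) = √41.8 ≈ 6.46 m/s.

v ≈ 6.46 m/s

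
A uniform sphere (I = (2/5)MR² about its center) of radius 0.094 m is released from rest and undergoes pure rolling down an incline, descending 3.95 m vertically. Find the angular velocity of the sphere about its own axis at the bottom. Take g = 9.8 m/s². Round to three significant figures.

ω ≈ 79.1 rad/s

The moment of inertia is (2/5)MR², giving k ≡ I/(MR²) = 0.4.
Pure rolling means v = ωR; then KE = ½Mv² + ½I(v/R)² = ½(1+k)Mv² = (7/10)Mv².
Energy conservation Mgh = ½(1+k)Mv² gives v = √(2gh/(1+k)) = √(2 × 9.8 × 3.95 / 1.4) = 7.436 m/s.
Then ω = v/R = 7.436 / 0.094 ≈ 79.1 rad/s.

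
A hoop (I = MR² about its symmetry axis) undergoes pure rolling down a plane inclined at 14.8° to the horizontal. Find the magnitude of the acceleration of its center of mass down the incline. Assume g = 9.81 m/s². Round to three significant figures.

With I = MR², the ratio k = I/(MR²) is 1.
Translational: Mg sinθ − f = Ma. Rotational about the CM: fR = Iα = kMRa, so f = kMa.
Eliminating f: Mg sinθ = (1+k)Ma, so a = g sinθ/(1+k) = 9.81 × sin14.8° / 2 ≈ 1.25 m/s².

a ≈ 1.25 m/s²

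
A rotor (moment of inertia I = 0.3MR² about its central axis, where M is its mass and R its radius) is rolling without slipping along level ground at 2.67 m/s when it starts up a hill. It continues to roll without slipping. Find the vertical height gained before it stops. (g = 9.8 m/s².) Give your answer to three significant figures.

For this body I = 0.3MR², i.e. k = I/(MR²) = 0.3.
Rolling without slipping gives ω = v/R, so the total kinetic energy is ½Mv² + ½Iω² = ½(1+k)Mv² = (13/20)Mv².
All of this converts to potential energy at the highest point: (13/20)Mv₀² = Mgh.
Thus h = (1+k)v₀²/(2g) = 1.3 × 2.67² / (2 × 9.8) ≈ 0.473 m.

h ≈ 0.473 m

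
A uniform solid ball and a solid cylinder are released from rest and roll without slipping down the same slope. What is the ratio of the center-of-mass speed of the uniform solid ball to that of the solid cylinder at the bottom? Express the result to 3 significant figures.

v_ratio ≈ 1.04

Each satisfies Mgh = ½(1+k)Mv² with k = I/(MR²), so v ∝ 1/√(1+k).
For the uniform solid ball k = 0.4; for the solid cylinder k = 0.5.
v₁/v₂ = √((1+k₂)/(1+k₁)) = √(1.5/1.4) ≈ 1.04.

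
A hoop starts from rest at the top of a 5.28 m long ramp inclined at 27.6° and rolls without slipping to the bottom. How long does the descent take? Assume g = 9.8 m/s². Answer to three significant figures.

Here I = MR², so the shape factor k = I/(MR²) = 1.
Along the incline Mg sinθ − f = Ma, and torque about the center fR = Iα = kMR²(a/R) gives f = kMa.
Hence a = g sinθ/(1+k) = 9.8×sin27.6°/2 = 2.27 m/s².
With constant a from rest, t = √(2L/a) = √(2·5.28/2.27) ≈ 2.16 s.

t ≈ 2.16 s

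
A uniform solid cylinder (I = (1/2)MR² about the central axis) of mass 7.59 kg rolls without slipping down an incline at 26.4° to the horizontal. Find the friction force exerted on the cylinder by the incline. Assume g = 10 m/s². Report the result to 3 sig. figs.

f ≈ 11.2 N

The moment of inertia is (1/2)MR², giving k ≡ I/(MR²) = 0.5.
Newton's second law down the slope: Mg sinθ − f = Ma. The torque equation fR = Iα (with α = a/R) gives f = kMa.
Combining, a = g sinθ/(1+k) and f = kMa = kMg sinθ/(1+k).
f = 0.5 × 7.59 × 10 × sin26.4° / 1.5 ≈ 11.2 N.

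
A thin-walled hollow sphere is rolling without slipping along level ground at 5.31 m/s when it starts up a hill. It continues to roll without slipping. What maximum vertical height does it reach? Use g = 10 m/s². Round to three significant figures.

The moment of inertia is (2/3)MR², giving k ≡ I/(MR²) = 2/3.
Rolling without slipping gives ω = v/R, so the total kinetic energy is ½Mv² + ½Iω² = ½(1+k)Mv² = (5/6)Mv².
All of this converts to potential energy at the highest point: (5/6)Mv₀² = Mgh.
Thus h = (1+k)v₀²/(2g) = 1.667 × 5.31² / (2 × 10) ≈ 2.35 m.

h ≈ 2.35 m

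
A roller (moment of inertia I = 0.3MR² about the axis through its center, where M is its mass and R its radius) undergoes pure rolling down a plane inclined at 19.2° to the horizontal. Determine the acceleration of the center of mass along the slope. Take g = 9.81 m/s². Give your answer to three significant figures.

For this body I = 0.3MR², i.e. k = I/(MR²) = 0.3.
Newton's second law down the slope: Mg sinθ − f = Ma. The torque equation fR = Iα (with α = a/R) gives f = kMa.
Eliminating f: Mg sinθ = (1+k)Ma, so a = g sinθ/(1+k) = 9.81 × sin19.2° / 1.3 ≈ 2.48 m/s².

a ≈ 2.48 m/s²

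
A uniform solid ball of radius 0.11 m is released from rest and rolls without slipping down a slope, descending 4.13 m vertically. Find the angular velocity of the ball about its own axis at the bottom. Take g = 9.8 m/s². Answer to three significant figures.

ω ≈ 69.1 rad/s

The moment of inertia is (2/5)MR², giving k ≡ I/(MR²) = 0.4.
Pure rolling means v = ωR; then KE = ½Mv² + ½I(v/R)² = ½(1+k)Mv² = (7/10)Mv².
Energy conservation Mgh = ½(1+k)Mv² gives v = √(2gh/(1+k)) = √(2 × 9.8 × 4.13 / 1.4) = 7.604 m/s.
The angular speed follows from ω = v/R = 7.604/0.11 ≈ 69.1 rad/s.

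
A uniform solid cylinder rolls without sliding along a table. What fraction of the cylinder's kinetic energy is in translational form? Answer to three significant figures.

fraction ≈ 0.667

For this body I = (1/2)MR², i.e. k = I/(MR²) = 0.5.
With ω = v/R, KE_trans = ½Mv² and KE_rot = ½Iω² = ½kMv², so KE_total = ½(1+k)Mv².
The translational fraction is therefore 1/(1+k) = 1/1.5 ≈ 0.667.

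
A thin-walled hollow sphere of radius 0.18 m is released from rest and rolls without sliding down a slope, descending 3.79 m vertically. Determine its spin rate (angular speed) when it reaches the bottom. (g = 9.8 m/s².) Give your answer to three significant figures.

ω ≈ 37.1 rad/s

For this body I = (2/3)MR², i.e. k = I/(MR²) = 2/3.
Rolling without slipping gives ω = v/R, so the total kinetic energy is ½Mv² + ½Iω² = ½(1+k)Mv² = (5/6)Mv².
Energy conservation Mgh = ½(1+k)Mv² gives v = √(2gh/(1+k)) = √(2 × 9.8 × 3.79 / 1.667) = 6.676 m/s.
Then ω = v/R = 6.676 / 0.18 ≈ 37.1 rad/s.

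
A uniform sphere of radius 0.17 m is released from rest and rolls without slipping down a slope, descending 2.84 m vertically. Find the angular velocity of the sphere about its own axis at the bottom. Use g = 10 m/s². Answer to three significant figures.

For this body I = (2/5)MR², i.e. k = I/(MR²) = 0.4.
The rolling condition ω = v/R makes the rotational term ½I(v/R)² = ½kMv², so KE_total = ½(1+k)Mv² = (7/10)Mv².
Energy conservation Mgh = ½(1+k)Mv² gives v = √(2gh/(1+k)) = √(2 × 10 × 2.84 / 1.4) = 6.37 m/s.
The angular speed follows from ω = v/R = 6.37/0.17 ≈ 37.5 rad/s.

ω ≈ 37.5 rad/s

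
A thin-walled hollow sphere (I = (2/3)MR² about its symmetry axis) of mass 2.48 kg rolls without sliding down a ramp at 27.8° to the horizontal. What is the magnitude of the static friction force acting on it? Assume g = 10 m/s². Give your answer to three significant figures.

f ≈ 4.63 N

With I = (2/3)MR², the ratio k = I/(MR²) is 2/3.
Along the incline Mg sinθ − f = Ma, and torque about the center fR = Iα = kMR²(a/R) gives f = kMa.
Combining, a = g sinθ/(1+k) and f = kMa = kMg sinθ/(1+k).
f = (2/3) × 2.48 × 10 × sin27.8° / 1.667 ≈ 4.63 N.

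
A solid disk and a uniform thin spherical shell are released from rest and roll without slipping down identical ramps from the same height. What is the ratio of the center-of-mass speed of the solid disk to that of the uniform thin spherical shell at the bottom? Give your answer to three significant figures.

Each satisfies Mgh = ½(1+k)Mv² with k = I/(MR²), so v ∝ 1/√(1+k).
For the solid disk k = 0.5; for the uniform thin spherical shell k = 2/3.
v₁/v₂ = √((1+k₂)/(1+k₁)) = √(1.667/1.5) ≈ 1.05.

v_ratio ≈ 1.05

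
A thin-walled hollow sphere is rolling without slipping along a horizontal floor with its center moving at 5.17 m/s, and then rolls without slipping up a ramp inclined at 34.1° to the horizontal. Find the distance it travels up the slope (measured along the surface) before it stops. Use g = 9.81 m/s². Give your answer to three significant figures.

Here I = (2/3)MR², so the shape factor k = I/(MR²) = 2/3.
Pure rolling means v = ωR; then KE = ½Mv² + ½I(v/R)² = ½(1+k)Mv² = (5/6)Mv².
Setting this equal to Mgh gives the vertical rise h = (1+k)v₀²/(2g) = 1.667×5.17²/(2×9.81) = 2.271 m.
The distance along the slope is d = h/sinθ = 2.271/sin34.1° ≈ 4.05 m.

d ≈ 4.05 m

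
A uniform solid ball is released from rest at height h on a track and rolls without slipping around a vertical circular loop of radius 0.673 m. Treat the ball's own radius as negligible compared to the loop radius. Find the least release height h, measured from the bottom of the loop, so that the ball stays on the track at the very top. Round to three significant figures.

h_min ≈ 1.82 m

With I = (2/5)MR², the ratio k = I/(MR²) is 0.4.
At the top, contact is just lost when gravity alone supplies the centripetal force: Mg = Mv_top²/r, i.e. v_top² = gr.
With ω = v/R, the kinetic energy at speed v is ½(1+k)Mv² = (7/10)Mv².
Energy conservation from release (height h) to the top (height 2r): Mgh = Mg(2r) + (7/10)M·gr.
Thus h_min = 2r + (1+k)r/2 = r(2 + 1.4/2) = 0.673 × 2.7 ≈ 1.82 m.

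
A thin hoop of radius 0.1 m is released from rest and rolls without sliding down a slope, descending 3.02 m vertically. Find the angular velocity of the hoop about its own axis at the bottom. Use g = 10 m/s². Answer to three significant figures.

With I = MR², the ratio k = I/(MR²) is 1.
Pure rolling means v = ωR; then KE = ½Mv² + ½I(v/R)² = ½(1+k)Mv² = Mv².
Energy conservation Mgh = ½(1+k)Mv² gives v = √(2gh/(1+k)) = √(2 × 10 × 3.02 / 2) = 5.495 m/s.
The angular speed follows from ω = v/R = 5.495/0.1 ≈ 55.0 rad/s.

ω ≈ 55.0 rad/s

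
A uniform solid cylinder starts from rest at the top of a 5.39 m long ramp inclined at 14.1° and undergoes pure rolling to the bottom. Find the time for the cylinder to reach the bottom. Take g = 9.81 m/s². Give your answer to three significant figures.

t ≈ 2.60 s

With I = (1/2)MR², the ratio k = I/(MR²) is 0.5.
Along the incline Mg sinθ − f = Ma, and torque about the center fR = Iα = kMR²(a/R) gives f = kMa.
Hence a = g sinθ/(1+k) = 9.81×sin14.1°/1.5 = 1.593 m/s².
With constant a from rest, t = √(2L/a) = √(2·5.39/1.593) ≈ 2.60 s.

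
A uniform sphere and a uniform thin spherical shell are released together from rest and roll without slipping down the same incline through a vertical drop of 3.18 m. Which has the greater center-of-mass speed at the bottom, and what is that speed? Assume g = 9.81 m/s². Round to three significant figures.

For rolling without slipping, Mgh = ½(1+k)Mv² where k = I/(MR²), so v = √(2gh/(1+k)).
Uniform sphere: k = 0.4, giving v = √(2×9.81×3.18/1.4) = 6.676 m/s.
Uniform thin spherical shell: k = 2/3, giving v = √(2×9.81×3.18/1.667) = 6.118 m/s.
The smaller k wins: the uniform sphere, at ≈ 6.68 m/s.

the uniform sphere, at v ≈ 6.68 m/s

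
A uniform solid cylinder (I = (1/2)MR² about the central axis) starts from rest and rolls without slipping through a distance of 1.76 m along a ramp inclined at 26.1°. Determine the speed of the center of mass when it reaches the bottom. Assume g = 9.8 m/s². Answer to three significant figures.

With I = (1/2)MR², the ratio k = I/(MR²) is 0.5.
The rolling condition ω = v/R makes the rotational term ½I(v/R)² = ½kMv², so KE_total = ½(1+k)Mv² = (3/4)Mv².
The vertical drop is h = L sinθ = 1.76 × sin26.1° = 0.7743 m.
Setting Mgh = (3/4)Mv² gives v = √(2gh/(1+k)) = √(2·9.8·0.7743/1.5) ≈ 3.18 m/s.

v ≈ 3.18 m/s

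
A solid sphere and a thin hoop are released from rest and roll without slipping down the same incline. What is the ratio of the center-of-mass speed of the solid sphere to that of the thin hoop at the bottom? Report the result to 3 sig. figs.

Each satisfies Mgh = ½(1+k)Mv² with k = I/(MR²), so v ∝ 1/√(1+k).
For the solid sphere k = 0.4; for the thin hoop k = 1.
v₁/v₂ = √((1+k₂)/(1+k₁)) = √(2/1.4) ≈ 1.20.

v_ratio ≈ 1.20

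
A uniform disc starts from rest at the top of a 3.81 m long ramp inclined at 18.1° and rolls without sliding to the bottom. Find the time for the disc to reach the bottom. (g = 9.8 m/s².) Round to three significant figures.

The moment of inertia is (1/2)MR², giving k ≡ I/(MR²) = 0.5.
Newton's second law down the slope: Mg sinθ − f = Ma. The torque equation fR = Iα (with α = a/R) gives f = kMa.
Hence a = g sinθ/(1+k) = 9.8×sin18.1°/1.5 = 2.03 m/s².
With constant a from rest, t = √(2L/a) = √(2·3.81/2.03) ≈ 1.94 s.

t ≈ 1.94 s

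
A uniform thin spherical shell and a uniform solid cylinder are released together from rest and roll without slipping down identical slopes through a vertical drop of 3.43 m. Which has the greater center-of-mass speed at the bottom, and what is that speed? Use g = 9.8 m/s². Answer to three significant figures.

the uniform solid cylinder, at v ≈ 6.69 m/s

For rolling without slipping, Mgh = ½(1+k)Mv² where k = I/(MR²), so v = √(2gh/(1+k)).
Uniform thin spherical shell: k = 2/3, giving v = √(2×9.8×3.43/1.667) = 6.351 m/s.
Uniform solid cylinder: k = 0.5, giving v = √(2×9.8×3.43/1.5) = 6.695 m/s.
The smaller k wins: the uniform solid cylinder, at ≈ 6.69 m/s.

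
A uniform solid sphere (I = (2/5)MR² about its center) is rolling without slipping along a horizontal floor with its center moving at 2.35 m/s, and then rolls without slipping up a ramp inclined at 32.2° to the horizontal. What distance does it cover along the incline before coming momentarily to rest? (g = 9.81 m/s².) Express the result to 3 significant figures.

d ≈ 0.740 m

The moment of inertia is (2/5)MR², giving k ≡ I/(MR²) = 0.4.
Since it rolls without slipping, ω = v/R and KE = ½Mv² + ½Iω² = ½(1+k)Mv² = (7/10)Mv².
Setting this equal to Mgh gives the vertical rise h = (1+k)v₀²/(2g) = 1.4×2.35²/(2×9.81) = 0.3941 m.
Along the incline, d = h/sinθ = 0.3941/sin32.2° ≈ 0.740 m.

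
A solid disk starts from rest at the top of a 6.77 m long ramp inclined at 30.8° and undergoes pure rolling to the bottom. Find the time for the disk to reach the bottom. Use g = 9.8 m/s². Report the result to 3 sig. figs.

For this body I = (1/2)MR², i.e. k = I/(MR²) = 0.5.
Along the incline Mg sinθ − f = Ma, and torque about the center fR = Iα = kMR²(a/R) gives f = kMa.
Hence a = g sinθ/(1+k) = 9.8×sin30.8°/1.5 = 3.345 m/s².
With constant a from rest, t = √(2L/a) = √(2·6.77/3.345) ≈ 2.01 s.

t ≈ 2.01 s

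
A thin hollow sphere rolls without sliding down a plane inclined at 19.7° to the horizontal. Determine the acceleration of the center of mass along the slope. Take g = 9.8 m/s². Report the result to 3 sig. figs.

a ≈ 1.98 m/s²

Here I = (2/3)MR², so the shape factor k = I/(MR²) = 2/3.
Newton's second law down the slope: Mg sinθ − f = Ma. The torque equation fR = Iα (with α = a/R) gives f = kMa.
Eliminating f: Mg sinθ = (1+k)Ma, so a = g sinθ/(1+k) = 9.8 × sin19.7° / 1.667 ≈ 1.98 m/s².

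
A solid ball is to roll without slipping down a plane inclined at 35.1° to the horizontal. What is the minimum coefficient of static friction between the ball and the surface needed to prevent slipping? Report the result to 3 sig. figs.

With I = (2/5)MR², the ratio k = I/(MR²) is 0.4.
Newton's second law down the slope: Mg sinθ − f = Ma. The torque equation fR = Iα (with α = a/R) gives f = kMa.
These give a = g sinθ/(1+k) and the required friction f = kMg sinθ/(1+k).
With N = Mg cosθ, the no-slip condition f ≤ μN gives μ_min = f/N = k tanθ/(1+k).
μ_min = 0.4 × tan35.1° / 1.4 ≈ 0.201.

μ_min ≈ 0.201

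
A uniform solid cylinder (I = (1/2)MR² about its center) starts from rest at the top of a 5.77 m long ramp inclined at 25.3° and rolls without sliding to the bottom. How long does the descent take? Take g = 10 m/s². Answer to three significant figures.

For this body I = (1/2)MR², i.e. k = I/(MR²) = 0.5.
Newton's second law down the slope: Mg sinθ − f = Ma. The torque equation fR = Iα (with α = a/R) gives f = kMa.
Hence a = g sinθ/(1+k) = 10×sin25.3°/1.5 = 2.849 m/s².
With constant a from rest, t = √(2L/a) = √(2·5.77/2.849) ≈ 2.01 s.

t ≈ 2.01 s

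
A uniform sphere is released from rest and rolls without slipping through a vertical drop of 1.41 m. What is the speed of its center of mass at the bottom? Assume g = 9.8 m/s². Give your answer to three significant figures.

v ≈ 4.44 m/s

For this body I = (2/5)MR², i.e. k = I/(MR²) = 0.4.
Pure rolling means v = ωR; then KE = ½Mv² + ½I(v/R)² = ½(1+k)Mv² = (7/10)Mv².
Setting Mgh = (7/10)Mv² gives v = √(2gh/(1+k)) = √(2·9.8·1.41/1.4) ≈ 4.44 m/s.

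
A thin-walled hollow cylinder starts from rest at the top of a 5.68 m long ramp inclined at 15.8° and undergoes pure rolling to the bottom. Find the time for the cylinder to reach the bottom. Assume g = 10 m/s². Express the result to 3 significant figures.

t ≈ 2.89 s

The moment of inertia is MR², giving k ≡ I/(MR²) = 1.
Translational: Mg sinθ − f = Ma. Rotational about the CM: fR = Iα = kMRa, so f = kMa.
Hence a = g sinθ/(1+k) = 10×sin15.8°/2 = 1.361 m/s².
With constant a from rest, t = √(2L/a) = √(2·5.68/1.361) ≈ 2.89 s.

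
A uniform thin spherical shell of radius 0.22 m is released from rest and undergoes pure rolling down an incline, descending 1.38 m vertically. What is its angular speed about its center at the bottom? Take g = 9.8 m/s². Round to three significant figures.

The moment of inertia is (2/3)MR², giving k ≡ I/(MR²) = 2/3.
Pure rolling means v = ωR; then KE = ½Mv² + ½I(v/R)² = ½(1+k)Mv² = (5/6)Mv².
Energy conservation Mgh = ½(1+k)Mv² gives v = √(2gh/(1+k)) = √(2 × 9.8 × 1.38 / 1.667) = 4.028 m/s.
Then ω = v/R = 4.028 / 0.22 ≈ 18.3 rad/s.

ω ≈ 18.3 rad/s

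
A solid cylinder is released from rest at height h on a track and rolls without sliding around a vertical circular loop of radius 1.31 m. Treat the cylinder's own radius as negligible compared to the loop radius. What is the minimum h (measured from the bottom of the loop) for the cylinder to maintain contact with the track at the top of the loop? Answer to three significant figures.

For this body I = (1/2)MR², i.e. k = I/(MR²) = 0.5.
At the top, contact is just lost when gravity alone supplies the centripetal force: Mg = Mv_top²/r, i.e. v_top² = gr.
With ω = v/R, the kinetic energy at speed v is ½(1+k)Mv² = (3/4)Mv².
Energy conservation from release (height h) to the top (height 2r): Mgh = Mg(2r) + (3/4)M·gr.
Thus h_min = 2r + (1+k)r/2 = r(2 + 1.5/2) = 1.31 × 2.75 ≈ 3.60 m.

h_min ≈ 3.60 m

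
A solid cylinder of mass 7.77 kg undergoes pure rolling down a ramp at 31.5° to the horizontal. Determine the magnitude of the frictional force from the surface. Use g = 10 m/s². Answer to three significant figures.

f ≈ 13.5 N

With I = (1/2)MR², the ratio k = I/(MR²) is 0.5.
Translational: Mg sinθ − f = Ma. Rotational about the CM: fR = Iα = kMRa, so f = kMa.
Combining, a = g sinθ/(1+k) and f = kMa = kMg sinθ/(1+k).
f = 0.5 × 7.77 × 10 × sin31.5° / 1.5 ≈ 13.5 N.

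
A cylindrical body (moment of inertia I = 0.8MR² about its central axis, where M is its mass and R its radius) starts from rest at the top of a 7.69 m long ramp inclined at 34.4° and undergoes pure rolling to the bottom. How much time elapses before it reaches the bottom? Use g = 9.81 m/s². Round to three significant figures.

t ≈ 2.23 s

Here I = 0.8MR², so the shape factor k = I/(MR²) = 0.8.
Newton's second law down the slope: Mg sinθ − f = Ma. The torque equation fR = Iα (with α = a/R) gives f = kMa.
Hence a = g sinθ/(1+k) = 9.81×sin34.4°/1.8 = 3.079 m/s².
With constant a from rest, t = √(2L/a) = √(2·7.69/3.079) ≈ 2.23 s.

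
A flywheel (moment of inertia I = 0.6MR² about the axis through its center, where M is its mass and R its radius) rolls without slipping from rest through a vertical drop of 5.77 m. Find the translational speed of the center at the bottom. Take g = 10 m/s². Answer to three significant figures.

v ≈ 8.49 m/s

For this body I = 0.6MR², i.e. k = I/(MR²) = 0.6.
The rolling condition ω = v/R makes the rotational term ½I(v/R)² = ½kMv², so KE_total = ½(1+k)Mv² = (4/5)Mv².
Setting Mgh = (4/5)Mv² gives v = √(2gh/(1+k)) = √(2·10·5.77/1.6) ≈ 8.49 m/s.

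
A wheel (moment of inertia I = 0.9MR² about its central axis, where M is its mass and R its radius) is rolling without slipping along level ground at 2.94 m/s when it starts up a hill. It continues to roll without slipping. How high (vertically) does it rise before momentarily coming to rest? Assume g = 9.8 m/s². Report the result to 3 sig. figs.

h ≈ 0.838 m

The moment of inertia is 0.9MR², giving k ≡ I/(MR²) = 0.9.
Rolling without slipping gives ω = v/R, so the total kinetic energy is ½Mv² + ½Iω² = ½(1+k)Mv² = (19/20)Mv².
At the top the kinetic energy is zero, so (19/20)Mv₀² = Mgh.
Thus h = (1+k)v₀²/(2g) = 1.9 × 2.94² / (2 × 9.8) ≈ 0.838 m.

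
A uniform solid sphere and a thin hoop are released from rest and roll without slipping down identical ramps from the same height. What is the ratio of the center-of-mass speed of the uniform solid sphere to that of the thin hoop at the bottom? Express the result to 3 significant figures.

Each satisfies Mgh = ½(1+k)Mv² with k = I/(MR²), so v ∝ 1/√(1+k).
For the uniform solid sphere k = 0.4; for the thin hoop k = 1.
v₁/v₂ = √((1+k₂)/(1+k₁)) = √(2/1.4) ≈ 1.20.

v_ratio ≈ 1.20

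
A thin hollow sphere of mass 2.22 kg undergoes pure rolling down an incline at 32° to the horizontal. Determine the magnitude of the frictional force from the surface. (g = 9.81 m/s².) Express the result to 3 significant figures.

With I = (2/3)MR², the ratio k = I/(MR²) is 2/3.
Newton's second law down the slope: Mg sinθ − f = Ma. The torque equation fR = Iα (with α = a/R) gives f = kMa.
Combining, a = g sinθ/(1+k) and f = kMa = kMg sinθ/(1+k).
f = (2/3) × 2.22 × 9.81 × sin32° / 1.667 ≈ 4.62 N.

f ≈ 4.62 N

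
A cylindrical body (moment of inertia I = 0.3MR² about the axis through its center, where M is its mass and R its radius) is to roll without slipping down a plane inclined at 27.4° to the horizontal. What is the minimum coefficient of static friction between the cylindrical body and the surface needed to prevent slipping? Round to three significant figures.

For this body I = 0.3MR², i.e. k = I/(MR²) = 0.3.
Translational: Mg sinθ − f = Ma. Rotational about the CM: fR = Iα = kMRa, so f = kMa.
These give a = g sinθ/(1+k) and the required friction f = kMg sinθ/(1+k).
With N = Mg cosθ, the no-slip condition f ≤ μN gives μ_min = f/N = k tanθ/(1+k).
μ_min = 0.3 × tan27.4° / 1.3 ≈ 0.120.

μ_min ≈ 0.120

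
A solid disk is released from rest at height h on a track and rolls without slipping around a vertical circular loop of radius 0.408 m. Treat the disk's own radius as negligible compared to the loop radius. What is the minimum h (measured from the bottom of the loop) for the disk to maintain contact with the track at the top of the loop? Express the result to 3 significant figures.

With I = (1/2)MR², the ratio k = I/(MR²) is 0.5.
At the top of the loop, the minimum-contact condition is Mg = Mv_top²/r, so v_top² = gr.
With ω = v/R, the kinetic energy at speed v is ½(1+k)Mv² = (3/4)Mv².
Energy conservation from release (height h) to the top (height 2r): Mgh = Mg(2r) + (3/4)M·gr.
Thus h_min = 2r + (1+k)r/2 = r(2 + 1.5/2) = 0.408 × 2.75 ≈ 1.12 m.

h_min ≈ 1.12 m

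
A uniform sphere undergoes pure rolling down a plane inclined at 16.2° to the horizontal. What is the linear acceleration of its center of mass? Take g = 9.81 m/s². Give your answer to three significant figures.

With I = (2/5)MR², the ratio k = I/(MR²) is 0.4.
Newton's second law down the slope: Mg sinθ − f = Ma. The torque equation fR = Iα (with α = a/R) gives f = kMa.
Eliminating f: Mg sinθ = (1+k)Ma, so a = g sinθ/(1+k) = 9.81 × sin16.2° / 1.4 ≈ 1.95 m/s².

a ≈ 1.95 m/s²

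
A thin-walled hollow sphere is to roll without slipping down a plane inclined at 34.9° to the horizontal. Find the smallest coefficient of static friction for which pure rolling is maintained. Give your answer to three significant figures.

The moment of inertia is (2/3)MR², giving k ≡ I/(MR²) = 2/3.
Along the incline Mg sinθ − f = Ma, and torque about the center fR = Iα = kMR²(a/R) gives f = kMa.
These give a = g sinθ/(1+k) and the required friction f = kMg sinθ/(1+k).
The normal force is N = Mg cosθ, so μ_min = f/N = k tanθ/(1+k).
μ_min = (2/3) × tan34.9° / 1.667 ≈ 0.279.

μ_min ≈ 0.279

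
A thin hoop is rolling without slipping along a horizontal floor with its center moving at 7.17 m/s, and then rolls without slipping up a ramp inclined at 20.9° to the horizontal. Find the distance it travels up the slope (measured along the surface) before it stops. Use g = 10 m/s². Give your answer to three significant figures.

With I = MR², the ratio k = I/(MR²) is 1.
Pure rolling means v = ωR; then KE = ½Mv² + ½I(v/R)² = ½(1+k)Mv² = Mv².
Setting this equal to Mgh gives the vertical rise h = (1+k)v₀²/(2g) = 2×7.17²/(2×10) = 5.141 m.
Along the incline, d = h/sinθ = 5.141/sin20.9° ≈ 14.4 m.

d ≈ 14.4 m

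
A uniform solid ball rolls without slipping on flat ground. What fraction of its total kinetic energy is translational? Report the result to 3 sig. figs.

Here I = (2/5)MR², so the shape factor k = I/(MR²) = 0.4.
With ω = v/R, KE_trans = ½Mv² and KE_rot = ½Iω² = ½kMv², so KE_total = ½(1+k)Mv².
The translational fraction is therefore 1/(1+k) = 1/1.4 ≈ 0.714.

fraction ≈ 0.714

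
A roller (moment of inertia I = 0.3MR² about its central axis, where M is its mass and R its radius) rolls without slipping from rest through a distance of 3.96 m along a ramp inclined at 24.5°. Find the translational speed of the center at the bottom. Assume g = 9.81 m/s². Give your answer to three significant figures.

With I = 0.3MR², the ratio k = I/(MR²) is 0.3.
The rolling condition ω = v/R makes the rotational term ½I(v/R)² = ½kMv², so KE_total = ½(1+k)Mv² = (13/20)Mv².
The vertical drop is h = L sinθ = 3.96 × sin24.5° = 1.642 m.
Setting Mgh = (13/20)Mv² gives v = √(2gh/(1+k)) = √(2·9.81·1.642/1.3) ≈ 4.98 m/s.

v ≈ 4.98 m/s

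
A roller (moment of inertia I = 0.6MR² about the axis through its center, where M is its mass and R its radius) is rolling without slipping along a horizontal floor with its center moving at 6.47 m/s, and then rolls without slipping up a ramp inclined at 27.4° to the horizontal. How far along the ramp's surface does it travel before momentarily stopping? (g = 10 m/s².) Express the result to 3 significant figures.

d ≈ 7.28 m

The moment of inertia is 0.6MR², giving k ≡ I/(MR²) = 0.6.
Since it rolls without slipping, ω = v/R and KE = ½Mv² + ½Iω² = ½(1+k)Mv² = (4/5)Mv².
Setting this equal to Mgh gives the vertical rise h = (1+k)v₀²/(2g) = 1.6×6.47²/(2×10) = 3.349 m.
Along the incline, d = h/sinθ = 3.349/sin27.4° ≈ 7.28 m.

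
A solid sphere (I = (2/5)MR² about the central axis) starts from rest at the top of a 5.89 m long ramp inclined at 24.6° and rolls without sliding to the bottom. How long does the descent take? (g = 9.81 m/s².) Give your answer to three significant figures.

t ≈ 2.01 s

Here I = (2/5)MR², so the shape factor k = I/(MR²) = 0.4.
Translational: Mg sinθ − f = Ma. Rotational about the CM: fR = Iα = kMRa, so f = kMa.
Hence a = g sinθ/(1+k) = 9.81×sin24.6°/1.4 = 2.917 m/s².
Starting from rest, L = ½at², so t = √(2L/a) = √(2×5.89/2.917) ≈ 2.01 s.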